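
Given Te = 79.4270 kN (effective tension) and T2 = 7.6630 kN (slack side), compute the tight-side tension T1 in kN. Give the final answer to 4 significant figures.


T1 = Te + T2 = 79.4270 + 7.6630
T1 = 87.09 kN


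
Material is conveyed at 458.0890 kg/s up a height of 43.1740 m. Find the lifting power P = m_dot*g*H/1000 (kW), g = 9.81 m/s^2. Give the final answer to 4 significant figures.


P = 458.0890 * 9.81 * 43.1740 / 1000
P = 194.0 kW


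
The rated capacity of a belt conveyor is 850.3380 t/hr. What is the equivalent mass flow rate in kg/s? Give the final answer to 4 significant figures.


m_dot = 850.3380 * 1000 / 3600
m_dot = 236.2 kg/s


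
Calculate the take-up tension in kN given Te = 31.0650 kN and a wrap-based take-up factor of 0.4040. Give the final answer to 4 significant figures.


T_tu = 31.0650 * 0.4040
T_tu = 12.55 kN


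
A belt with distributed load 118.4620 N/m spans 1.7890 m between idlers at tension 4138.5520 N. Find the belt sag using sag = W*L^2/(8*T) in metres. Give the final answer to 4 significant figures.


sag = 118.4620 * 1.7890^2 / (8 * 4138.5520)
sag = 0.01145 m


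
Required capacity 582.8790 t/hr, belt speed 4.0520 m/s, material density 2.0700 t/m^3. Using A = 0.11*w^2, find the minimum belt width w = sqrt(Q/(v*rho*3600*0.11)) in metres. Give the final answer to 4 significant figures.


A_req = 582.8790 / (4.0520 * 2.0700 * 3600) = 0.0193035 m^2
w = sqrt(0.0193035 / 0.11)
w = 0.4189 m


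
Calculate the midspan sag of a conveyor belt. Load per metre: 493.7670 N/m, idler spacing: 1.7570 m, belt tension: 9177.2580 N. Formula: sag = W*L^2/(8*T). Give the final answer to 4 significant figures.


sag = 493.7670 * 1.7570^2 / (8 * 9177.2580)
sag = 0.02076 m


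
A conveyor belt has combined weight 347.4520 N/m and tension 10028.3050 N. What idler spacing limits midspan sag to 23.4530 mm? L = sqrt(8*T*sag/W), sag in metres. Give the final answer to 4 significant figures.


sag = 23.4530/1000 = 0.023453 m
L = sqrt(8 * 10028.3050 * 0.023453 / 347.4520)
L = 2.327 m


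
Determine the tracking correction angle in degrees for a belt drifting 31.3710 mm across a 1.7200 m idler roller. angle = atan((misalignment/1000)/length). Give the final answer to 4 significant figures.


misalign_m = 31.3710 / 1000 = 0.031371 m
angle = atan(0.031371 / 1.7200)
angle = 1.045 deg


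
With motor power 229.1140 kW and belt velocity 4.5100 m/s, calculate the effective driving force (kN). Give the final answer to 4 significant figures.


Te = P / v = 229.1140 / 4.5100
Te = 50.80 kN


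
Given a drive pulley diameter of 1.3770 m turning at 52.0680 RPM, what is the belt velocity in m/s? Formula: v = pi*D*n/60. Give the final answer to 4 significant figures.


v = pi * 1.3770 * 52.0680 / 60
v = 3.754 m/s


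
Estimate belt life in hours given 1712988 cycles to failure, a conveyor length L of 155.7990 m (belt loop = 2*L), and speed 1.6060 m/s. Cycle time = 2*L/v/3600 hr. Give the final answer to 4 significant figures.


cycle_time = 2 * 155.7990 / 1.6060 / 3600 = 0.0538948 hr
life = 1712988 * 0.0538948 = 92320 hours


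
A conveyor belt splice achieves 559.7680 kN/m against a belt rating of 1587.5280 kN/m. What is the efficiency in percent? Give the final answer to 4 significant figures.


Eff = 559.7680 / 1587.5280 * 100
Eff = 35.26 %


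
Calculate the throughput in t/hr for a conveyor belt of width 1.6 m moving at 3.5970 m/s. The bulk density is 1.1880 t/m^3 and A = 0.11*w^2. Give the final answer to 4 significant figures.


A = 0.11 * 1.6^2 = 0.2816 m^2
C = 0.2816 * 3.5970 * 1.1880 * 3600
C = 4332 t/hr


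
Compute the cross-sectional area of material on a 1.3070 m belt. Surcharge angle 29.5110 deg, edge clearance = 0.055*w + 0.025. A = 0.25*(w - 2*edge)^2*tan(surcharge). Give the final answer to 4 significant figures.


edge = 0.055*1.3070 + 0.025 = 0.096885 m
ew = 1.3070 - 2*0.096885 = 1.11323 m
A = 0.25 * 1.11323^2 * tan(29.5110 deg)
A = 0.1754 m^2


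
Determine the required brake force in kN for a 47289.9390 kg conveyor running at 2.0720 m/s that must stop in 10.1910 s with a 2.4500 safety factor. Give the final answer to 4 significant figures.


F = 47289.9390 * 2.0720 / 10.1910 * 2.4500 / 1000
F = 23.56 kN


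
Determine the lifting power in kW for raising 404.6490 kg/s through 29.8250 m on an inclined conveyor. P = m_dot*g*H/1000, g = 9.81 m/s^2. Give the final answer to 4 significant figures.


P = 404.6490 * 9.81 * 29.8250 / 1000
P = 118.4 kW


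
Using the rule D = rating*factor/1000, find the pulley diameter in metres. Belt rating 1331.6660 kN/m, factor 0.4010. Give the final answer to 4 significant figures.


D = 1331.6660 * 0.4010 / 1000
D = 0.5340 m


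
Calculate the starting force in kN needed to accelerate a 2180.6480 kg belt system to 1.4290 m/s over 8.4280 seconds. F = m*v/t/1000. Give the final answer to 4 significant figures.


F = 2180.6480 * 1.4290 / 8.4280 / 1000
F = 0.3697 kN


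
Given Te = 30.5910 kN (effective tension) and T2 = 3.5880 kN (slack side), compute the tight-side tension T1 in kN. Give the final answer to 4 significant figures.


T1 = Te + T2 = 30.5910 + 3.5880
T1 = 34.18 kN


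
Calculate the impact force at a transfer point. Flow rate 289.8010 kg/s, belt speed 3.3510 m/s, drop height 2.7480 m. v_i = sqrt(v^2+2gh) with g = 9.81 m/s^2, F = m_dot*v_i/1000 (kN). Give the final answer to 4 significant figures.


v_i = sqrt(3.3510^2 + 2*9.81*2.7480) = 8.07124 m/s
F = 289.8010 * 8.07124 / 1000
F = 2.339 kN


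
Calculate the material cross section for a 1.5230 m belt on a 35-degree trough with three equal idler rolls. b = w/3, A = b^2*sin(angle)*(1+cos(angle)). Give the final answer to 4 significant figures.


b = 1.5230/3 = 0.507667 m
A = 0.507667^2 * sin(35 deg) * (1 + cos(35 deg))
A = 0.2689 m^2


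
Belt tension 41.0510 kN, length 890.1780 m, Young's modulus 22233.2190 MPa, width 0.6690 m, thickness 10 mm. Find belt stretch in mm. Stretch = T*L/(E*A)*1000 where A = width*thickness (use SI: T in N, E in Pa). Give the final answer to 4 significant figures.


A = 0.6690 * 0.01 = 0.00669 m^2
Stretch = 41.0510*1000 * 890.1780 / (22233.2190e6 * 0.00669) * 1000
Stretch = 245.7 mm


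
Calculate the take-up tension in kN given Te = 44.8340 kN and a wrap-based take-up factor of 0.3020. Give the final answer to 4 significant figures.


T_tu = 44.8340 * 0.3020
T_tu = 13.54 kN


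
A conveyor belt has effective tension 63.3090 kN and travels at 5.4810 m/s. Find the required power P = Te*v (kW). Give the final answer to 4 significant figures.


P = Te * v = 63.3090 * 5.4810
P = 347.0 kW


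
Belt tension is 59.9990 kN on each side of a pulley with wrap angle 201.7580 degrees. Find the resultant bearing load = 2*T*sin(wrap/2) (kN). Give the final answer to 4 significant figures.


F = 2 * 59.9990 * sin(201.7580/2 deg)
F = 117.8 kN


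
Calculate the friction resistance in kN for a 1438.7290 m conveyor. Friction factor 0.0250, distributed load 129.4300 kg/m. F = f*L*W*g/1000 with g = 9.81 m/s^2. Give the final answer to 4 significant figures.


F = 0.0250 * 1438.7290 * 129.4300 * 9.81 / 1000
F = 45.67 kN


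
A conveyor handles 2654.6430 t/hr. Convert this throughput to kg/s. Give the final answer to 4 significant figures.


m_dot = 2654.6430 * 1000 / 3600
m_dot = 737.4 kg/s


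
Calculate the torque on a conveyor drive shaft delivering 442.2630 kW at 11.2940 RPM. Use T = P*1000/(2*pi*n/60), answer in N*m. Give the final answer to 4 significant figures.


omega = 2*pi*11.2940/60 = 1.1827 rad/s
T = 442.2630*1000 / 1.1827
T = 373900 N*m


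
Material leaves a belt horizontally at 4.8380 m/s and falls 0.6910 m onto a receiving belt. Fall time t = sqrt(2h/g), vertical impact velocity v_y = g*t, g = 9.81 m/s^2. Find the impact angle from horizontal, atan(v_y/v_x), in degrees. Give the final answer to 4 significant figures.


t = sqrt(2*0.6910/9.81) = 0.375335 s
v_y = 9.81 * 0.375335 = 3.68204 m/s
angle = atan(3.68204 / 4.8380) = 37.27 deg


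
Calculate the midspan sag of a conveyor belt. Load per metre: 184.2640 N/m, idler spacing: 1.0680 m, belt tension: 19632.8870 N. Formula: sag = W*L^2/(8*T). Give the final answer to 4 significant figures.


sag = 184.2640 * 1.0680^2 / (8 * 19632.8870)
sag = 0.001338 m


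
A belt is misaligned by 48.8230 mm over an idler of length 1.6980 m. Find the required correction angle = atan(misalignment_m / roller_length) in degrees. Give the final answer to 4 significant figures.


misalign_m = 48.8230 / 1000 = 0.048823 m
angle = atan(0.048823 / 1.6980)
angle = 1.647 deg


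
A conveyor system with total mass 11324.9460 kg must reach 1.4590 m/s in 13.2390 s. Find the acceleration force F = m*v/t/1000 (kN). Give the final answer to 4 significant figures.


F = 11324.9460 * 1.4590 / 13.2390 / 1000
F = 1.248 kN


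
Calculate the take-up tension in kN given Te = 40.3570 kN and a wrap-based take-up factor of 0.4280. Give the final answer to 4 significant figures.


T_tu = 40.3570 * 0.4280
T_tu = 17.27 kN


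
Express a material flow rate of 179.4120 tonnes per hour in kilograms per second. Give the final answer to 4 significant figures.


m_dot = 179.4120 * 1000 / 3600
m_dot = 49.84 kg/s


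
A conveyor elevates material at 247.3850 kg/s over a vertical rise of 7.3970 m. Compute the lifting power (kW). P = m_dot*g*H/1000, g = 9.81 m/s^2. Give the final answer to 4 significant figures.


P = 247.3850 * 9.81 * 7.3970 / 1000
P = 17.95 kW


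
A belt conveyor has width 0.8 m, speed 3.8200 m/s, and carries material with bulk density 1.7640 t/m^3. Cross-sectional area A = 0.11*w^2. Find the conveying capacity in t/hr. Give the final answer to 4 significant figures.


A = 0.11 * 0.8^2 = 0.0704 m^2
C = 0.0704 * 3.8200 * 1.7640 * 3600
C = 1708 t/hr


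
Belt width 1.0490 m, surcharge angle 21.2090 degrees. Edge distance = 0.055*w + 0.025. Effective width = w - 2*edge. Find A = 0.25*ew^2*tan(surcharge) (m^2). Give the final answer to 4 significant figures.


edge = 0.055*1.0490 + 0.025 = 0.082695 m
ew = 1.0490 - 2*0.082695 = 0.88361 m
A = 0.25 * 0.88361^2 * tan(21.2090 deg)
A = 0.07575 m^2


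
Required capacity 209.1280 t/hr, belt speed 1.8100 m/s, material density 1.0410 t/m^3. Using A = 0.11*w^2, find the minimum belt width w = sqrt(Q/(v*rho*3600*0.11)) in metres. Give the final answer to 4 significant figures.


A_req = 209.1280 / (1.8100 * 1.0410 * 3600) = 0.0308305 m^2
w = sqrt(0.0308305 / 0.11)
w = 0.5294 m


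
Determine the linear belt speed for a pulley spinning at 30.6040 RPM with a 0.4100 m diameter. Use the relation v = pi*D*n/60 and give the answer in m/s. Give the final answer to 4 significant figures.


v = pi * 0.4100 * 30.6040 / 60
v = 0.6570 m/s


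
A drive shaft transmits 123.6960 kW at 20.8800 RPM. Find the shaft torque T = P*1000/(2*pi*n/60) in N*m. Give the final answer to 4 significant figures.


omega = 2*pi*20.8800/60 = 2.18655 rad/s
T = 123.6960*1000 / 2.18655
T = 56570 N*m


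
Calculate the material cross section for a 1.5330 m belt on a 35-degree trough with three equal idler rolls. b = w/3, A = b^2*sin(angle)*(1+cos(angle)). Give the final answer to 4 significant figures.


b = 1.5330/3 = 0.511 m
A = 0.511^2 * sin(35 deg) * (1 + cos(35 deg))
A = 0.2725 m^2


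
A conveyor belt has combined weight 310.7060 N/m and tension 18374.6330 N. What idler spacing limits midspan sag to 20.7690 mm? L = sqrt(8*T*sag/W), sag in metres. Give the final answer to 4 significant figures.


sag = 20.7690/1000 = 0.020769 m
L = sqrt(8 * 18374.6330 * 0.020769 / 310.7060)
L = 3.135 m


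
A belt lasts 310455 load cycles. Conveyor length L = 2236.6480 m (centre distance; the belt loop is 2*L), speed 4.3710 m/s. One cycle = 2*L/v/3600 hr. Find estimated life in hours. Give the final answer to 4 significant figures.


cycle_time = 2 * 2236.6480 / 4.3710 / 3600 = 0.284279 hr
life = 310455 * 0.284279 = 88260 hours


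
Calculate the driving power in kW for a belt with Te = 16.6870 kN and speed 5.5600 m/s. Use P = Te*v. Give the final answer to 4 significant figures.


P = Te * v = 16.6870 * 5.5600
P = 92.78 kW


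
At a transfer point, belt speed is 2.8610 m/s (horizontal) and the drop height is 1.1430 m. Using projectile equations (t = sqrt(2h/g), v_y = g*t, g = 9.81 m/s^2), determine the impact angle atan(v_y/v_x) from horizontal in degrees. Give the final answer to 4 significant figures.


t = sqrt(2*1.1430/9.81) = 0.482729 s
v_y = 9.81 * 0.482729 = 4.73557 m/s
angle = atan(4.73557 / 2.8610) = 58.86 deg


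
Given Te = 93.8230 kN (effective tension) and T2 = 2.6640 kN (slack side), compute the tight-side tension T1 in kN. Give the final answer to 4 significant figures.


T1 = Te + T2 = 93.8230 + 2.6640
T1 = 96.49 kN


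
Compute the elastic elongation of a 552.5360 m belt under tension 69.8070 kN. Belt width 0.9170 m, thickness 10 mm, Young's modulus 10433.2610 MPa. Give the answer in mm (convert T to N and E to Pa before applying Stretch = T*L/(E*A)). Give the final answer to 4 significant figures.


A = 0.9170 * 0.01 = 0.00917 m^2
Stretch = 69.8070*1000 * 552.5360 / (10433.2610e6 * 0.00917) * 1000
Stretch = 403.2 mm


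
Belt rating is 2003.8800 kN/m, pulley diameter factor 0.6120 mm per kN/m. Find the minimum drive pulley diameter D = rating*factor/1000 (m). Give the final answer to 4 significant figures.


D = 2003.8800 * 0.6120 / 1000
D = 1.226 m


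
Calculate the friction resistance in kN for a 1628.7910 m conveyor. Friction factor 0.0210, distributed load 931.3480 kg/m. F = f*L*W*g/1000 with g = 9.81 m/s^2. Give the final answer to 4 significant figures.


F = 0.0210 * 1628.7910 * 931.3480 * 9.81 / 1000
F = 312.5 kN


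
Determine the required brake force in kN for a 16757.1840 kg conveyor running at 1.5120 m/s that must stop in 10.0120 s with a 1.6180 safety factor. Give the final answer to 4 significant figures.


F = 16757.1840 * 1.5120 / 10.0120 * 1.6180 / 1000
F = 4.095 kN


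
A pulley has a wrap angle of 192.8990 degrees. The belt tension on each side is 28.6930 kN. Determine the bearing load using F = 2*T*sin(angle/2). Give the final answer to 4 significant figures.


F = 2 * 28.6930 * sin(192.8990/2 deg)
F = 57.02 kN


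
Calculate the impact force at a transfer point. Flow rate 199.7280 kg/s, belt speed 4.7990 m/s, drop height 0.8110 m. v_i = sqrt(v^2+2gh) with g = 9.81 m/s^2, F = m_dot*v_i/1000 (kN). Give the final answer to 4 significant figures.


v_i = sqrt(4.7990^2 + 2*9.81*0.8110) = 6.24037 m/s
F = 199.7280 * 6.24037 / 1000
F = 1.246 kN


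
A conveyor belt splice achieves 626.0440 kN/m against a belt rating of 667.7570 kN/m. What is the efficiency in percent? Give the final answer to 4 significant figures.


Eff = 626.0440 / 667.7570 * 100
Eff = 93.75 %


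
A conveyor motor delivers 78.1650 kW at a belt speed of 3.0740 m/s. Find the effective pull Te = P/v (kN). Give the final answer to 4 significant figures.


Te = P / v = 78.1650 / 3.0740
Te = 25.43 kN


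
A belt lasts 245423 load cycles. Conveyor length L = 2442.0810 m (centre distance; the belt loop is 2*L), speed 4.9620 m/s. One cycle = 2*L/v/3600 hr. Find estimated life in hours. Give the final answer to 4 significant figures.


cycle_time = 2 * 2442.0810 / 4.9620 / 3600 = 0.27342 hr
life = 245423 * 0.27342 = 67100 hours


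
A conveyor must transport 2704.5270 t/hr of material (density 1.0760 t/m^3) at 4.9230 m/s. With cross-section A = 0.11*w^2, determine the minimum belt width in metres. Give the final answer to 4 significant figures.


A_req = 2704.5270 / (4.9230 * 1.0760 * 3600) = 0.141823 m^2
w = sqrt(0.141823 / 0.11)
w = 1.135 m


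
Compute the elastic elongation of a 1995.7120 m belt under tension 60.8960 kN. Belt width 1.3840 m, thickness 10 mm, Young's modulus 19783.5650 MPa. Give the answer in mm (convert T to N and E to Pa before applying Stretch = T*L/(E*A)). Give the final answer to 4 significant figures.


A = 1.3840 * 0.01 = 0.01384 m^2
Stretch = 60.8960*1000 * 1995.7120 / (19783.5650e6 * 0.01384) * 1000
Stretch = 443.9 mm


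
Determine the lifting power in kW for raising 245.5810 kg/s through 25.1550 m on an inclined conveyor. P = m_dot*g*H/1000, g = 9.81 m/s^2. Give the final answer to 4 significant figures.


P = 245.5810 * 9.81 * 25.1550 / 1000
P = 60.60 kW


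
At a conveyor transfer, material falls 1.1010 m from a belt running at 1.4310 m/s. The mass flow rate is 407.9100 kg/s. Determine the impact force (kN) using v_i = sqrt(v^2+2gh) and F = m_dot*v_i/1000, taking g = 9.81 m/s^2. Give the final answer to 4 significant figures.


v_i = sqrt(1.4310^2 + 2*9.81*1.1010) = 4.86306 m/s
F = 407.9100 * 4.86306 / 1000
F = 1.984 kN


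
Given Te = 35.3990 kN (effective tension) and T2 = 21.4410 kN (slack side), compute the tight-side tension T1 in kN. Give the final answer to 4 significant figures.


T1 = Te + T2 = 35.3990 + 21.4410
T1 = 56.84 kN


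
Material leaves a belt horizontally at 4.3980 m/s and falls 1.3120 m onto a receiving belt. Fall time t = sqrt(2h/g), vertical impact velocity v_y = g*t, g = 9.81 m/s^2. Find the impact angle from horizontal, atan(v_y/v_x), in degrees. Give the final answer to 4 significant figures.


t = sqrt(2*1.3120/9.81) = 0.517187 s
v_y = 9.81 * 0.517187 = 5.0736 m/s
angle = atan(5.0736 / 4.3980) = 49.08 deg


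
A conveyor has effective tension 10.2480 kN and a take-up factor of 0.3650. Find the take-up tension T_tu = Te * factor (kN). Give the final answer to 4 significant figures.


T_tu = 10.2480 * 0.3650
T_tu = 3.741 kN


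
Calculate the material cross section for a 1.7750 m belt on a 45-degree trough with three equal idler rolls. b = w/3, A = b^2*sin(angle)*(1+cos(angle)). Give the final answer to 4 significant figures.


b = 1.7750/3 = 0.591667 m
A = 0.591667^2 * sin(45 deg) * (1 + cos(45 deg))
A = 0.4226 m^2


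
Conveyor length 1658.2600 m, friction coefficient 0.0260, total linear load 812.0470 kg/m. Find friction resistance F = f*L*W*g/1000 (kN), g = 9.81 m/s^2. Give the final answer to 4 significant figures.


F = 0.0260 * 1658.2600 * 812.0470 * 9.81 / 1000
F = 343.5 kN


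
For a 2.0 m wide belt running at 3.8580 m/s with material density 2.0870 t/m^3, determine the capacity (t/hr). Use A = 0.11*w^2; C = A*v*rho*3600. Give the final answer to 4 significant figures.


A = 0.11 * 2.0^2 = 0.44 m^2
C = 0.44 * 3.8580 * 2.0870 * 3600
C = 12750 t/hr


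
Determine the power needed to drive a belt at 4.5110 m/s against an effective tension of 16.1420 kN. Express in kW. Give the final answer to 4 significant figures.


P = Te * v = 16.1420 * 4.5110
P = 72.82 kW


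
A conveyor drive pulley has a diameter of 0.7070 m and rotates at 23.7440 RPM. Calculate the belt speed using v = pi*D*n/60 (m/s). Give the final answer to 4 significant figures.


v = pi * 0.7070 * 23.7440 / 60
v = 0.8790 m/s


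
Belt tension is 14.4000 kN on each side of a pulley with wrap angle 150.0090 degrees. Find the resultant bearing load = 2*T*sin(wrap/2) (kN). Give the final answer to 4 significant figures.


F = 2 * 14.4000 * sin(150.0090/2 deg)
F = 27.82 kN


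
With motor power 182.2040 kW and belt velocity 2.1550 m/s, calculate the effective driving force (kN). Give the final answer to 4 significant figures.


Te = P / v = 182.2040 / 2.1550
Te = 84.55 kN


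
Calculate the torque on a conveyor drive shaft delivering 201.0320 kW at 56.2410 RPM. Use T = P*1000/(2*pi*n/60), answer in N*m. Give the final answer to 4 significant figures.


omega = 2*pi*56.2410/60 = 5.88954 rad/s
T = 201.0320*1000 / 5.88954
T = 34130 N*m


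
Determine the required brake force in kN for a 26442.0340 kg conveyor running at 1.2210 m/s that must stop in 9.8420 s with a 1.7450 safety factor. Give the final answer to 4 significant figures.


F = 26442.0340 * 1.2210 / 9.8420 * 1.7450 / 1000
F = 5.724 kN


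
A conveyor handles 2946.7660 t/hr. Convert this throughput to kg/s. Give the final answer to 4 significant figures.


m_dot = 2946.7660 * 1000 / 3600
m_dot = 818.5 kg/s


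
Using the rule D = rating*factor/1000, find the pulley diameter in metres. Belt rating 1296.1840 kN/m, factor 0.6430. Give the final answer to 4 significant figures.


D = 1296.1840 * 0.6430 / 1000
D = 0.8334 m


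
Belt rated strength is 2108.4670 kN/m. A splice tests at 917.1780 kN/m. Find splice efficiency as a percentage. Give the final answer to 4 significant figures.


Eff = 917.1780 / 2108.4670 * 100
Eff = 43.50 %


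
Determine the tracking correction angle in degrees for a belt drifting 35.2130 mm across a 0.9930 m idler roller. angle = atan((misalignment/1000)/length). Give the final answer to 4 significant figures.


misalign_m = 35.2130 / 1000 = 0.035213 m
angle = atan(0.035213 / 0.9930)
angle = 2.031 deg


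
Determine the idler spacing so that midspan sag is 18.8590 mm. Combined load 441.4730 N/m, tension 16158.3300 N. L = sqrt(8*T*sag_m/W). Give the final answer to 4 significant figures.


sag = 18.8590/1000 = 0.018859 m
L = sqrt(8 * 16158.3300 * 0.018859 / 441.4730)
L = 2.350 m


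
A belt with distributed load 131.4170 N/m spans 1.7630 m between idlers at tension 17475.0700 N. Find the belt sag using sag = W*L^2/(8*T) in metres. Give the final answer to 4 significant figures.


sag = 131.4170 * 1.7630^2 / (8 * 17475.0700)
sag = 0.002922 m


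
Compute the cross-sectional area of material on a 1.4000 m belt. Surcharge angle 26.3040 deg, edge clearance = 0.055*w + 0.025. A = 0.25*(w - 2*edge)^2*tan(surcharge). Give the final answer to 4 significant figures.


edge = 0.055*1.4000 + 0.025 = 0.102 m
ew = 1.4000 - 2*0.102 = 1.196 m
A = 0.25 * 1.196^2 * tan(26.3040 deg)
A = 0.1768 m^2


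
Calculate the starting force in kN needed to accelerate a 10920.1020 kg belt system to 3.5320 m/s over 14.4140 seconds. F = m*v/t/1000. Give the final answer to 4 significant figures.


F = 10920.1020 * 3.5320 / 14.4140 / 1000
F = 2.676 kN


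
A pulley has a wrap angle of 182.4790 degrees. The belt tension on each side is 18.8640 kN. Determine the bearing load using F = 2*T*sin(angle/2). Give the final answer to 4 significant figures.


F = 2 * 18.8640 * sin(182.4790/2 deg)
F = 37.72 kN


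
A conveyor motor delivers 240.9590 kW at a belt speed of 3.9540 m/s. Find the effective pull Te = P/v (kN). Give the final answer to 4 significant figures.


Te = P / v = 240.9590 / 3.9540
Te = 60.94 kN


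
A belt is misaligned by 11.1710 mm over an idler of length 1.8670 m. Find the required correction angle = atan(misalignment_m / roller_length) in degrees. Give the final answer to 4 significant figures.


misalign_m = 11.1710 / 1000 = 0.011171 m
angle = atan(0.011171 / 1.8670)
angle = 0.3428 deg


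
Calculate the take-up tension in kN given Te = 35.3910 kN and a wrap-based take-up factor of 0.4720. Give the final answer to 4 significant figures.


T_tu = 35.3910 * 0.4720
T_tu = 16.70 kN


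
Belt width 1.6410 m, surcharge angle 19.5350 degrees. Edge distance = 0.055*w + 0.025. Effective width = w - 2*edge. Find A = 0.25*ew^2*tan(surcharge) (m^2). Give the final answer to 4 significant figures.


edge = 0.055*1.6410 + 0.025 = 0.115255 m
ew = 1.6410 - 2*0.115255 = 1.41049 m
A = 0.25 * 1.41049^2 * tan(19.5350 deg)
A = 0.1765 m^2


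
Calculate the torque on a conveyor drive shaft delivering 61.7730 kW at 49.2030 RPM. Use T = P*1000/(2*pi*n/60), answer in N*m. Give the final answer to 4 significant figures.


omega = 2*pi*49.2030/60 = 5.15253 rad/s
T = 61.7730*1000 / 5.15253
T = 11990 N*m


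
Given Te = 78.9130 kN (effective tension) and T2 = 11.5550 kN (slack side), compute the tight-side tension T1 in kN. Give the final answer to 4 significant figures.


T1 = Te + T2 = 78.9130 + 11.5550
T1 = 90.47 kN


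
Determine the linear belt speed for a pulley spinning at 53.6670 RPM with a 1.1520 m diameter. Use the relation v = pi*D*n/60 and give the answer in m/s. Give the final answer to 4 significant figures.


v = pi * 1.1520 * 53.6670 / 60
v = 3.237 m/s


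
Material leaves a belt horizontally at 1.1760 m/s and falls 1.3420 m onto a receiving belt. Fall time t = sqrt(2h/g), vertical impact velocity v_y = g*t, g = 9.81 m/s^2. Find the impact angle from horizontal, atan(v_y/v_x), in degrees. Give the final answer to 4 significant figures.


t = sqrt(2*1.3420/9.81) = 0.523066 s
v_y = 9.81 * 0.523066 = 5.13128 m/s
angle = atan(5.13128 / 1.1760) = 77.09 deg


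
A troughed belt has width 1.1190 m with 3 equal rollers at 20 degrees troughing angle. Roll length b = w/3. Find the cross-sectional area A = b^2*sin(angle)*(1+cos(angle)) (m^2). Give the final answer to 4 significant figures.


b = 1.1190/3 = 0.373 m
A = 0.373^2 * sin(20 deg) * (1 + cos(20 deg))
A = 0.09230 m^2


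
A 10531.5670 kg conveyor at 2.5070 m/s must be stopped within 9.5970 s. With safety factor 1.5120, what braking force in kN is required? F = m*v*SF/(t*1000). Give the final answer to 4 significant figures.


F = 10531.5670 * 2.5070 / 9.5970 * 1.5120 / 1000
F = 4.160 kN


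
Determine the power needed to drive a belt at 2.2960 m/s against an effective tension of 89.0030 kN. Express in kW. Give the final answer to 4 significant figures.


P = Te * v = 89.0030 * 2.2960
P = 204.4 kW


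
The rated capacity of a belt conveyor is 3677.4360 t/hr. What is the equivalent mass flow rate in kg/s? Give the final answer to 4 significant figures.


m_dot = 3677.4360 * 1000 / 3600
m_dot = 1022 kg/s


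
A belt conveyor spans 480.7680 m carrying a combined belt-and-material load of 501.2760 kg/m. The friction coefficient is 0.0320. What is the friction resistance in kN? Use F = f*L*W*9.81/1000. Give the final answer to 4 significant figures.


F = 0.0320 * 480.7680 * 501.2760 * 9.81 / 1000
F = 75.65 kN


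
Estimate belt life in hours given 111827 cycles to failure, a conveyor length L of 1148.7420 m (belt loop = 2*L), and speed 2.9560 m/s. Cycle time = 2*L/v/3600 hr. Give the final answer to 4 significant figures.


cycle_time = 2 * 1148.7420 / 2.9560 / 3600 = 0.215896 hr
life = 111827 * 0.215896 = 24140 hours


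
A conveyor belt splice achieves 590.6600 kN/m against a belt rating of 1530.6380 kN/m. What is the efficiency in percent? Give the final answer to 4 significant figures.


Eff = 590.6600 / 1530.6380 * 100
Eff = 38.59 %


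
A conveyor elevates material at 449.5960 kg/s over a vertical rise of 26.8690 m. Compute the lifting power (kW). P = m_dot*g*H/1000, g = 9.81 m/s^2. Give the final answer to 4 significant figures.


P = 449.5960 * 9.81 * 26.8690 / 1000
P = 118.5 kW


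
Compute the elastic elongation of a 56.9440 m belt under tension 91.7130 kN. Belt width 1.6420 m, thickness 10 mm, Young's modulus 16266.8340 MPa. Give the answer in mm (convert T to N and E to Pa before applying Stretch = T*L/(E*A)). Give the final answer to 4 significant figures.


A = 1.6420 * 0.01 = 0.01642 m^2
Stretch = 91.7130*1000 * 56.9440 / (16266.8340e6 * 0.01642) * 1000
Stretch = 19.55 mm


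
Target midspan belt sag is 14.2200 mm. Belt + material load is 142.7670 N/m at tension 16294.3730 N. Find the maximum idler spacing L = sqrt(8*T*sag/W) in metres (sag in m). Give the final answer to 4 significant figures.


sag = 14.2200/1000 = 0.014220 m
L = sqrt(8 * 16294.3730 * 0.014220 / 142.7670)
L = 3.603 m


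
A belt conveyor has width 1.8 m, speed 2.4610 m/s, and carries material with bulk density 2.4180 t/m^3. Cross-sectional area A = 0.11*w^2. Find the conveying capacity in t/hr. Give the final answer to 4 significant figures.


A = 0.11 * 1.8^2 = 0.3564 m^2
C = 0.3564 * 2.4610 * 2.4180 * 3600
C = 7635 t/hr


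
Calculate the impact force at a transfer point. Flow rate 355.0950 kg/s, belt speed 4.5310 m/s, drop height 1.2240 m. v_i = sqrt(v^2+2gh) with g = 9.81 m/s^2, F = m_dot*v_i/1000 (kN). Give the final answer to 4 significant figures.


v_i = sqrt(4.5310^2 + 2*9.81*1.2240) = 6.67419 m/s
F = 355.0950 * 6.67419 / 1000
F = 2.370 kN


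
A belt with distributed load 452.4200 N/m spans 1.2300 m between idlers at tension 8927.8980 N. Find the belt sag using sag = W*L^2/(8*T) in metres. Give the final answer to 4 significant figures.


sag = 452.4200 * 1.2300^2 / (8 * 8927.8980)
sag = 0.009583 m


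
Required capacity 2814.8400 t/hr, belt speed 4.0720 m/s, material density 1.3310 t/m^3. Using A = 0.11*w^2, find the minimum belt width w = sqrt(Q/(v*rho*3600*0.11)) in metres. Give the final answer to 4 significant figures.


A_req = 2814.8400 / (4.0720 * 1.3310 * 3600) = 0.144266 m^2
w = sqrt(0.144266 / 0.11)
w = 1.145 m


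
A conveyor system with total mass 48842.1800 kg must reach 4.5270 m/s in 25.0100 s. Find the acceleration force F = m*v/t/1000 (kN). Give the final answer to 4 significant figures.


F = 48842.1800 * 4.5270 / 25.0100 / 1000
F = 8.841 kN


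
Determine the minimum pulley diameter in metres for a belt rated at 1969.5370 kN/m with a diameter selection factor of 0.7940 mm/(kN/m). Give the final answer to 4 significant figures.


D = 1969.5370 * 0.7940 / 1000
D = 1.564 m


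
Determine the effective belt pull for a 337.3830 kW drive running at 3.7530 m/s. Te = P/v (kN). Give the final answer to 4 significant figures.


Te = P / v = 337.3830 / 3.7530
Te = 89.90 kN


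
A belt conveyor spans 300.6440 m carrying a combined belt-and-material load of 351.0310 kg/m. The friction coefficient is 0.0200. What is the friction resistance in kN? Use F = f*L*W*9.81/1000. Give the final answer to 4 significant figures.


F = 0.0200 * 300.6440 * 351.0310 * 9.81 / 1000
F = 20.71 kN


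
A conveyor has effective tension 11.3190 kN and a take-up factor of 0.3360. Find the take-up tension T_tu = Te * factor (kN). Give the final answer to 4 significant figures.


T_tu = 11.3190 * 0.3360
T_tu = 3.803 kN


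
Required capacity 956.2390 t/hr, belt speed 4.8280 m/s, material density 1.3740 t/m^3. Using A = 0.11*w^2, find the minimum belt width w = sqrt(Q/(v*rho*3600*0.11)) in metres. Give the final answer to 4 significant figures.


A_req = 956.2390 / (4.8280 * 1.3740 * 3600) = 0.0400415 m^2
w = sqrt(0.0400415 / 0.11)
w = 0.6033 m


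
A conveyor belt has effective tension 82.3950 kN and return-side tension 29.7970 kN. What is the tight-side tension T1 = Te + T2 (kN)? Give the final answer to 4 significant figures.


T1 = Te + T2 = 82.3950 + 29.7970
T1 = 112.2 kN


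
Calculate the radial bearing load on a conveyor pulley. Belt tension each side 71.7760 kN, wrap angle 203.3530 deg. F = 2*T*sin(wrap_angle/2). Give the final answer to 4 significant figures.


F = 2 * 71.7760 * sin(203.3530/2 deg)
F = 140.6 kN


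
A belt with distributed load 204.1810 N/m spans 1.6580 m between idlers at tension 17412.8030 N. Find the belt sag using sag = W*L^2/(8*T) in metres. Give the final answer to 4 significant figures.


sag = 204.1810 * 1.6580^2 / (8 * 17412.8030)
sag = 0.004029 m


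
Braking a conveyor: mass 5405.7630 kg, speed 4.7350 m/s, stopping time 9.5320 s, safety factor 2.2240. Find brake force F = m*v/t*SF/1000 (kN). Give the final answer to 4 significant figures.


F = 5405.7630 * 4.7350 / 9.5320 * 2.2240 / 1000
F = 5.972 kN


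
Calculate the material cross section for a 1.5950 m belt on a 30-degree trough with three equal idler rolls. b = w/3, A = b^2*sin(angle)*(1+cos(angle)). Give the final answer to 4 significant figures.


b = 1.5950/3 = 0.531667 m
A = 0.531667^2 * sin(30 deg) * (1 + cos(30 deg))
A = 0.2637 m^2


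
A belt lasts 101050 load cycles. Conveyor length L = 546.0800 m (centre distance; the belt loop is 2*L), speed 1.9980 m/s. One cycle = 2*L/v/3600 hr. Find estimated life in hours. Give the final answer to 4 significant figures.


cycle_time = 2 * 546.0800 / 1.9980 / 3600 = 0.151841 hr
life = 101050 * 0.151841 = 15340 hours


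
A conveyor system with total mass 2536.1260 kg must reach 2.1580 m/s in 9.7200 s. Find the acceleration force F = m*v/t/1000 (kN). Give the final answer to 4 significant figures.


F = 2536.1260 * 2.1580 / 9.7200 / 1000
F = 0.5631 kN


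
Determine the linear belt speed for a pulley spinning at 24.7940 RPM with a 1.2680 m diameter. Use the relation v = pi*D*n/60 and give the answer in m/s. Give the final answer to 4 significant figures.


v = pi * 1.2680 * 24.7940 / 60
v = 1.646 m/s


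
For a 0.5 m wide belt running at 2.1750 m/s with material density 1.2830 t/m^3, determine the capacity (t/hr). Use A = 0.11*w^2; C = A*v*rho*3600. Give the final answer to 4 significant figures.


A = 0.11 * 0.5^2 = 0.0275 m^2
C = 0.0275 * 2.1750 * 1.2830 * 3600
C = 276.3 t/hr


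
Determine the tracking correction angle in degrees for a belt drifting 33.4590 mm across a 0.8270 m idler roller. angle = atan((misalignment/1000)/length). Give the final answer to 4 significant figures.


misalign_m = 33.4590 / 1000 = 0.033459 m
angle = atan(0.033459 / 0.8270)
angle = 2.317 deg


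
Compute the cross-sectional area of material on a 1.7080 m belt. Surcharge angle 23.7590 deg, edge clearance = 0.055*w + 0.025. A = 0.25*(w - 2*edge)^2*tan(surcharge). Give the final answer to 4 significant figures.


edge = 0.055*1.7080 + 0.025 = 0.11894 m
ew = 1.7080 - 2*0.11894 = 1.47012 m
A = 0.25 * 1.47012^2 * tan(23.7590 deg)
A = 0.2378 m^2


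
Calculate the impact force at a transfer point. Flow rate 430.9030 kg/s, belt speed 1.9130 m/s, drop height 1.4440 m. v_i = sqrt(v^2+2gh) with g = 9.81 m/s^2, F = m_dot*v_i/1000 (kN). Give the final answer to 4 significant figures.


v_i = sqrt(1.9130^2 + 2*9.81*1.4440) = 5.65605 m/s
F = 430.9030 * 5.65605 / 1000
F = 2.437 kN


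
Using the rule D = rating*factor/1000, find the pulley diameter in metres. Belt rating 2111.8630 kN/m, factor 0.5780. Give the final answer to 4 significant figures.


D = 2111.8630 * 0.5780 / 1000
D = 1.221 m


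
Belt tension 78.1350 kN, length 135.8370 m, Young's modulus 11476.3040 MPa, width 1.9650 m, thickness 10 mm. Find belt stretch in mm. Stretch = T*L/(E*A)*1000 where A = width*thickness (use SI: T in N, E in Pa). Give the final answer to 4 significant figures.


A = 1.9650 * 0.01 = 0.01965 m^2
Stretch = 78.1350*1000 * 135.8370 / (11476.3040e6 * 0.01965) * 1000
Stretch = 47.07 mm


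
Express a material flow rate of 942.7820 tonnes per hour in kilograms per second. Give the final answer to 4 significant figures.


m_dot = 942.7820 * 1000 / 3600
m_dot = 261.9 kg/s


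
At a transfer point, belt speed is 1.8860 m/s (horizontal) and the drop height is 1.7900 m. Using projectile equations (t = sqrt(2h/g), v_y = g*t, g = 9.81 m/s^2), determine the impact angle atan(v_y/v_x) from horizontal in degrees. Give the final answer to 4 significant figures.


t = sqrt(2*1.7900/9.81) = 0.604097 s
v_y = 9.81 * 0.604097 = 5.92619 m/s
angle = atan(5.92619 / 1.8860) = 72.35 deg


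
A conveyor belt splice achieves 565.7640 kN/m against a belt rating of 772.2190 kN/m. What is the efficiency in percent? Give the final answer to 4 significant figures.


Eff = 565.7640 / 772.2190 * 100
Eff = 73.26 %


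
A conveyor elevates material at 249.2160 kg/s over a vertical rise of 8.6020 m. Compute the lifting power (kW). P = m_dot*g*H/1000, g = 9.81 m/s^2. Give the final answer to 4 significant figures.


P = 249.2160 * 9.81 * 8.6020 / 1000
P = 21.03 kW


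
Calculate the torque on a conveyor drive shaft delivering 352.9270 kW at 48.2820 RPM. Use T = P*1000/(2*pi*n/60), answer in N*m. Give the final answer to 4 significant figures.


omega = 2*pi*48.2820/60 = 5.05608 rad/s
T = 352.9270*1000 / 5.05608
T = 69800 N*m


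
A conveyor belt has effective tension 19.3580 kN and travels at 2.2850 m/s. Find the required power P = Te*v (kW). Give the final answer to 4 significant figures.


P = Te * v = 19.3580 * 2.2850
P = 44.23 kW


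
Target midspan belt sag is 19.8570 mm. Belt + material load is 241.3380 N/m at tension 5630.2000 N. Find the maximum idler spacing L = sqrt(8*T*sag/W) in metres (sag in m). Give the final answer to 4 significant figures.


sag = 19.8570/1000 = 0.019857 m
L = sqrt(8 * 5630.2000 * 0.019857 / 241.3380)
L = 1.925 m


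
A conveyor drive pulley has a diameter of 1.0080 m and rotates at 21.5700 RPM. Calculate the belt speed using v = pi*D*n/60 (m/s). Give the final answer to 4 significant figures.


v = pi * 1.0080 * 21.5700 / 60
v = 1.138 m/s


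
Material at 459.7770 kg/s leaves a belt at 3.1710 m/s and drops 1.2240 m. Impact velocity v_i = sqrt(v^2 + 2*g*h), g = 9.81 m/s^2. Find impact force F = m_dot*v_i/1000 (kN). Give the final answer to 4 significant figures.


v_i = sqrt(3.1710^2 + 2*9.81*1.2240) = 5.83696 m/s
F = 459.7770 * 5.83696 / 1000
F = 2.684 kN


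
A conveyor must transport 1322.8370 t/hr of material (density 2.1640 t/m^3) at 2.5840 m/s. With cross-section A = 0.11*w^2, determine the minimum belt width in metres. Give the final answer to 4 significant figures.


A_req = 1322.8370 / (2.5840 * 2.1640 * 3600) = 0.0657134 m^2
w = sqrt(0.0657134 / 0.11)
w = 0.7729 m


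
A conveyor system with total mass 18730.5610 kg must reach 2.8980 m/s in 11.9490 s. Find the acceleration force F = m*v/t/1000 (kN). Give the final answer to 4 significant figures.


F = 18730.5610 * 2.8980 / 11.9490 / 1000
F = 4.543 kN


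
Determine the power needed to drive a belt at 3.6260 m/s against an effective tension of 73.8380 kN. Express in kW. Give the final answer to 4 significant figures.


P = Te * v = 73.8380 * 3.6260
P = 267.7 kW


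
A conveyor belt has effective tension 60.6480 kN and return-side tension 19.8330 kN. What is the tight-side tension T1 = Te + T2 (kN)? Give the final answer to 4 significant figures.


T1 = Te + T2 = 60.6480 + 19.8330
T1 = 80.48 kN


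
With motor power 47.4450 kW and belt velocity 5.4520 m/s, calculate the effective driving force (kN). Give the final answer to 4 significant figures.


Te = P / v = 47.4450 / 5.4520
Te = 8.702 kN


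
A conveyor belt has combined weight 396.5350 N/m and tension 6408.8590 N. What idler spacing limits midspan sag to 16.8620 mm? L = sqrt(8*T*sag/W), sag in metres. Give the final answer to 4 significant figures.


sag = 16.8620/1000 = 0.016862 m
L = sqrt(8 * 6408.8590 * 0.016862 / 396.5350)
L = 1.477 m


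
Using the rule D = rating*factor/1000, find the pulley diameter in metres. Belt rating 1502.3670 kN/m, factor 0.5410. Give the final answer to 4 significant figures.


D = 1502.3670 * 0.5410 / 1000
D = 0.8128 m


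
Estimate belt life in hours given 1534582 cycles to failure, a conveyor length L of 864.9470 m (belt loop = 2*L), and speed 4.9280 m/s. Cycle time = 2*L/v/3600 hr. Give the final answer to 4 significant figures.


cycle_time = 2 * 864.9470 / 4.9280 / 3600 = 0.0975094 hr
life = 1534582 * 0.0975094 = 149600 hours


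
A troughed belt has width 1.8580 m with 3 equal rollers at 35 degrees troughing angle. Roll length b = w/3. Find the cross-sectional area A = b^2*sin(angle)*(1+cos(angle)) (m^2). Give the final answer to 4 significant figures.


b = 1.8580/3 = 0.619333 m
A = 0.619333^2 * sin(35 deg) * (1 + cos(35 deg))
A = 0.4002 m^2


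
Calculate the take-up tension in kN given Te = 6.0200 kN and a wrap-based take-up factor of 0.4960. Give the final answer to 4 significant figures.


T_tu = 6.0200 * 0.4960
T_tu = 2.986 kN


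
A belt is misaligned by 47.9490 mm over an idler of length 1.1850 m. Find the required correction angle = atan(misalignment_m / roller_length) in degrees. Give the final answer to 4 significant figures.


misalign_m = 47.9490 / 1000 = 0.047949 m
angle = atan(0.047949 / 1.1850)
angle = 2.317 deg


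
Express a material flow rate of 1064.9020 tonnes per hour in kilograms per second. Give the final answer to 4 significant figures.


m_dot = 1064.9020 * 1000 / 3600
m_dot = 295.8 kg/s
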